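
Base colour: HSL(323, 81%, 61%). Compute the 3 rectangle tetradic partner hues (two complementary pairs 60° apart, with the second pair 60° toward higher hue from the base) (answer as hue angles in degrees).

A rectangular tetradic uses two complementary pairs 60° apart: offsets 0°, 60°, 180°, 240°.
323 + 60 = 383 → 383 − 360 = 23°
323 + 180 = 503 → 503 − 360 = 143°
323 + 240 = 563 → 563 − 360 = 203°

23°, 143°, and 203°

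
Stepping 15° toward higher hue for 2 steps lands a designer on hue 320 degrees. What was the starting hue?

2 steps of 15° (toward higher hue) give a net shift of +30°.
Start = end − shift: 320 − 30 = 290°

290°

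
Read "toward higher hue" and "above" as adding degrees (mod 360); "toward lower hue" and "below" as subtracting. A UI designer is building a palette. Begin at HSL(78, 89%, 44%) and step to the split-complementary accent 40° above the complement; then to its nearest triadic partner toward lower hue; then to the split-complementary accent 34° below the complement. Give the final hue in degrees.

78 + 220 = 298°   (split-comp 40° ↑)
298 − 120 = 178°   (triadic ↓)
178 + 146 = 324°   (split-comp 34° ↓)

324°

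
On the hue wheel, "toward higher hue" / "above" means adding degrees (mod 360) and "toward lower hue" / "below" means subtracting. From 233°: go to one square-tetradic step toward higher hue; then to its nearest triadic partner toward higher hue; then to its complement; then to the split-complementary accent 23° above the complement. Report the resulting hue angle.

106°

+90° (square ↑): 233 + 90 = 323°
+120° (triadic ↑): 323 + 120 = 443 → 443 − 360 = 83°
+180° (complement): 83 + 180 = 263°
+203° (split-comp 23° ↑): 263 + 203 = 466 → 466 − 360 = 106°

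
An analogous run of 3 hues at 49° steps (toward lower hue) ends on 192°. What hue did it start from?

2 steps of 49° (toward lower hue) give a net shift of −98°.
Start = end − shift: 192 + 98 = 290°

290°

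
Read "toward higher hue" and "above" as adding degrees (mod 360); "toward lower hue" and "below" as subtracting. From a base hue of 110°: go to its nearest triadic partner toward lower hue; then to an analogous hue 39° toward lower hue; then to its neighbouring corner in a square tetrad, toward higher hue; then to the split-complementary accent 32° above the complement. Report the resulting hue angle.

−120° (triadic ↓): 110 − 120 = -10 → -10 + 360 = 350°
−39° (analog 39° ↓): 350 − 39 = 311°
+90° (square ↑): 311 + 90 = 401 → 401 − 360 = 41°
+212° (split-comp 32° ↑): 41 + 212 = 253°

253°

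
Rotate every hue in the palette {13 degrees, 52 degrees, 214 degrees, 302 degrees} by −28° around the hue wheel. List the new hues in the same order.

345°, 24°, 186°, 274°

13 − 28 = -15 → -15 + 360 = 345°
52 − 28 = 24°
214 − 28 = 186°
302 − 28 = 274°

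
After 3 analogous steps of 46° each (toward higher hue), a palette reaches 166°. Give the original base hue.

3 steps of 46° (toward higher hue) give a net shift of +138°.
Start = end − shift: 166 − 138 = 28°

28°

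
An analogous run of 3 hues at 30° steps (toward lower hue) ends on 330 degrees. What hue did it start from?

30°

2 steps of 30° (toward lower hue) give a net shift of −60°.
Start = end − shift: 330 + 60 = 390 → 390 − 360 = 30°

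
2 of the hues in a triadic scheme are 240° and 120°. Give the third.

0°

A triad places three hues 120° apart.
The full set through 120° is {0°, 120°, 240°}.
Given {120°, 240°}, the missing hue is 0°.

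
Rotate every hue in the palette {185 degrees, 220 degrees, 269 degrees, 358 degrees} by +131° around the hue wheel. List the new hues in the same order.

185 + 131 = 316°
220 + 131 = 351°
269 + 131 = 400 → 400 − 360 = 40°
358 + 131 = 489 → 489 − 360 = 129°

316°, 351°, 40°, 129°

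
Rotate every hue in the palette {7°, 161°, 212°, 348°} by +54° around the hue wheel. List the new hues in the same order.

61°, 215°, 266°, 42°

7 + 54 = 61°
161 + 54 = 215°
212 + 54 = 266°
348 + 54 = 402 → 402 − 360 = 42°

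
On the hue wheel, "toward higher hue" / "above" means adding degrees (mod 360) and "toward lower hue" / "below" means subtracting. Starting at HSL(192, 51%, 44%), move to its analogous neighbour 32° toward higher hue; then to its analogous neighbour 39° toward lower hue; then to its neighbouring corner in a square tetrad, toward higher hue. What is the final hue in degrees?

275°

+32° (analog 32° ↑): 192 + 32 = 224°
−39° (analog 39° ↓): 224 − 39 = 185°
+90° (square ↑): 185 + 90 = 275°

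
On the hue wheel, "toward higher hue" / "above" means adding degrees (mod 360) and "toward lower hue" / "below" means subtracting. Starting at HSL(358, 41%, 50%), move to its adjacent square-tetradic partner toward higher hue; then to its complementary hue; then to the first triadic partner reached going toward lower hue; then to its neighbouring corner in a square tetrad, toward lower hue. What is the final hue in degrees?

58°

358 + 90 = 448 → 448 − 360 = 88°   (square ↑)
88 + 180 = 268°   (complement)
268 − 120 = 148°   (triadic ↓)
148 − 90 = 58°   (square ↓)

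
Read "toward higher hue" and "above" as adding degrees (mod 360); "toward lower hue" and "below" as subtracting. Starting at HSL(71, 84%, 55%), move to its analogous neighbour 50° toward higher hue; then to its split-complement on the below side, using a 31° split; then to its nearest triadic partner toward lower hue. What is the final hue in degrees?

150°

+50° (analog 50° ↑): 71 + 50 = 121°
+149° (split-comp 31° ↓): 121 + 149 = 270°
−120° (triadic ↓): 270 − 120 = 150°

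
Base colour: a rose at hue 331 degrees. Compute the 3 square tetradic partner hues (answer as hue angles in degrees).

61°, 151° and 241°

331 + 90 = 421 → 421 − 360 = 61°
331 + 180 = 511 → 511 − 360 = 151°
331 + 270 = 601 → 601 − 360 = 241°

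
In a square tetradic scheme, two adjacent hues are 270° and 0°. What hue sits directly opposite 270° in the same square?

A square tetradic scheme places four hues 90° apart; opposite corners are 180° apart.
270 + 180 = 450 → 450 − 360 = 90°

90°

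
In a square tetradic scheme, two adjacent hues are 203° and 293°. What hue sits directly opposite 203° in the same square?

A square tetradic scheme places four hues 90° apart; opposite corners are 180° apart.
203 + 180 = 383 → 383 − 360 = 23°

23°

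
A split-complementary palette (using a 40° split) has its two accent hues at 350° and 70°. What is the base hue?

The accents sit 40° either side of the complement, so the complement is their short-arc midpoint on the wheel.
Short-arc midpoint of 350° and 70°: 30°.
Base is 180° from the complement: 30 − 180 = -150 → -150 + 360 = 210°

210°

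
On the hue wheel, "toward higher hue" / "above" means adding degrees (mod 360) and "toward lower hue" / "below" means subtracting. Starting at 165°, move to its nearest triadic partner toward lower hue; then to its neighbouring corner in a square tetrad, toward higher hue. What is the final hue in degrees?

−120° (triadic ↓): 165 − 120 = 45°
+90° (square ↑): 45 + 90 = 135°

135°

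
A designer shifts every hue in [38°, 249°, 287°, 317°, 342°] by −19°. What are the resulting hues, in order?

38 − 19 = 19°
249 − 19 = 230°
287 − 19 = 268°
317 − 19 = 298°
342 − 19 = 323°

19°, 230°, 268°, 298°, 323°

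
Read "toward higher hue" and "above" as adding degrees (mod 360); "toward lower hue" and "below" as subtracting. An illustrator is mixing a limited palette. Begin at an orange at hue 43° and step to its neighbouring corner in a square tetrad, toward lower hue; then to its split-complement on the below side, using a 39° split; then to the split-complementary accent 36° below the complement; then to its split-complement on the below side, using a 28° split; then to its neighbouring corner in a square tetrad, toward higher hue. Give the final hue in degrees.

−90° (square ↓): 43 − 90 = -47 → -47 + 360 = 313°
+141° (split-comp 39° ↓): 313 + 141 = 454 → 454 − 360 = 94°
+144° (split-comp 36° ↓): 94 + 144 = 238°
+152° (split-comp 28° ↓): 238 + 152 = 390 → 390 − 360 = 30°
+90° (square ↑): 30 + 90 = 120°

120°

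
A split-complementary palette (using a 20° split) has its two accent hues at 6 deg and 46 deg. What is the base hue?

The accents sit 20° either side of the complement, so the complement is their short-arc midpoint on the wheel.
Short-arc midpoint of 6° and 46°: 26°.
Base is 180° from the complement: 26 − 180 = -154 → -154 + 360 = 206°

206°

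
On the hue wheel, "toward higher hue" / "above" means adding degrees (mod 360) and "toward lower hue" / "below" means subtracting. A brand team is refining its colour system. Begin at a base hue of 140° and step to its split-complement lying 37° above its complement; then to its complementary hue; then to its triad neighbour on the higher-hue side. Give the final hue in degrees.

297°

split-comp 37° ↑ +217°: 140 + 217 = 357°
complement +180°: 357 + 180 = 537 → 537 − 360 = 177°
triadic ↑ +120°: 177 + 120 = 297°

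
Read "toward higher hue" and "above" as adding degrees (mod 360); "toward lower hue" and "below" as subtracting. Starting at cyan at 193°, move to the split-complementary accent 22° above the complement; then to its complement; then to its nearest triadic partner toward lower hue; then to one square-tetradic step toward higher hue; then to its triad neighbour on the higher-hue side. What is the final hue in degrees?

193 + 202 = 395 → 395 − 360 = 35°   (split-comp 22° ↑)
35 + 180 = 215°   (complement)
215 − 120 = 95°   (triadic ↓)
95 + 90 = 185°   (square ↑)
185 + 120 = 305°   (triadic ↑)

305°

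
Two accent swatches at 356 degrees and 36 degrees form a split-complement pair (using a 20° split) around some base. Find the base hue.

196°

The accents sit 20° either side of the complement, so the complement is their short-arc midpoint on the wheel.
Short-arc midpoint of 356° and 36°: 16°.
Base is 180° from the complement: 16 − 180 = -164 → -164 + 360 = 196°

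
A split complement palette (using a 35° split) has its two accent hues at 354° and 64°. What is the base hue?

209°

The accents sit 35° either side of the complement, so the complement is their short-arc midpoint on the wheel.
Short-arc midpoint of 354° and 64°: 29°.
Base is 180° from the complement: 29 − 180 = -151 → -151 + 360 = 209°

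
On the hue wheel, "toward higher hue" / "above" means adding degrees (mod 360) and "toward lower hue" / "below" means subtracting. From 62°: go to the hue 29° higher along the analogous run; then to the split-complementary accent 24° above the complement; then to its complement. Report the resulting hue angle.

115°

analog 29° ↑ +29°: 62 + 29 = 91°
split-comp 24° ↑ +204°: 91 + 204 = 295°
complement +180°: 295 + 180 = 475 → 475 − 360 = 115°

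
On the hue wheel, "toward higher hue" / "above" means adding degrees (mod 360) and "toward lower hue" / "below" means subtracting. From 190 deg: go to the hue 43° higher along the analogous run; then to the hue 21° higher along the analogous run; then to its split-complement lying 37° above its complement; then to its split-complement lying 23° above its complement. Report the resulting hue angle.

190 + 43 = 233°   (analog 43° ↑)
233 + 21 = 254°   (analog 21° ↑)
254 + 217 = 471 → 471 − 360 = 111°   (split-comp 37° ↑)
111 + 203 = 314°   (split-comp 23° ↑)

314°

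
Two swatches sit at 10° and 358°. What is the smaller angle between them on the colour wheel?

|10 − 358| = 348.
The shorter arc is 360 − 348 = 12°.

12°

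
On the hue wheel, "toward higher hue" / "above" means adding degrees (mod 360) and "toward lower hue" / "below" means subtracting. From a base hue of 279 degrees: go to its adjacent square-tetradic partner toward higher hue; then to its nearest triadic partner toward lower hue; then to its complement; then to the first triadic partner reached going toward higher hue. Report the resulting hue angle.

189°

279 + 90 = 369 → 369 − 360 = 9°   (square ↑)
9 − 120 = -111 → -111 + 360 = 249°   (triadic ↓)
249 + 180 = 429 → 429 − 360 = 69°   (complement)
69 + 120 = 189°   (triadic ↑)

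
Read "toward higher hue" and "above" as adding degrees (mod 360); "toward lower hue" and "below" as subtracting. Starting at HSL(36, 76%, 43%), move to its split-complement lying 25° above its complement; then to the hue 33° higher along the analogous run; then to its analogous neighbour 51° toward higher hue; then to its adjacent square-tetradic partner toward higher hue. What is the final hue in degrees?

split-comp 25° ↑ +205°: 36 + 205 = 241°
analog 33° ↑ +33°: 241 + 33 = 274°
analog 51° ↑ +51°: 274 + 51 = 325°
square ↑ +90°: 325 + 90 = 415 → 415 − 360 = 55°

55°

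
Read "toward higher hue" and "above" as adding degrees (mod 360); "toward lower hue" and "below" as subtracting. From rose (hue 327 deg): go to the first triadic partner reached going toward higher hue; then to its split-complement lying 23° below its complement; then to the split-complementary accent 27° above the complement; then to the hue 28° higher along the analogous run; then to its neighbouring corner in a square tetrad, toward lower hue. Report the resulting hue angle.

327 + 120 = 447 → 447 − 360 = 87°   (triadic ↑)
87 + 157 = 244°   (split-comp 23° ↓)
244 + 207 = 451 → 451 − 360 = 91°   (split-comp 27° ↑)
91 + 28 = 119°   (analog 28° ↑)
119 − 90 = 29°   (square ↓)

29°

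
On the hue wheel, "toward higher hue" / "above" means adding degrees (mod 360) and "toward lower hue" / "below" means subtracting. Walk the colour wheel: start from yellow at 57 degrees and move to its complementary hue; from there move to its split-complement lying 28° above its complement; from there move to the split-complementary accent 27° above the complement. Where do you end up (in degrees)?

57 + 180 = 237°   (complement)
237 + 208 = 445 → 445 − 360 = 85°   (split-comp 28° ↑)
85 + 207 = 292°   (split-comp 27° ↑)

292°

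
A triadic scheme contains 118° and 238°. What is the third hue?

358°

A triad spaces three hues 120° apart.
The full set is {118°, 238°, 358°}.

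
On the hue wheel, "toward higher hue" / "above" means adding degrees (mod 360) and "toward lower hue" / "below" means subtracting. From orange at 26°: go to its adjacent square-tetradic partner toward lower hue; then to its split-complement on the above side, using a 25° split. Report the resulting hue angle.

square ↓ −90°: 26 − 90 = -64 → -64 + 360 = 296°
split-comp 25° ↑ +205°: 296 + 205 = 501 → 501 − 360 = 141°

141°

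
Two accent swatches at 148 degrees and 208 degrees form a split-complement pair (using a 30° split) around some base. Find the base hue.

The accents sit 30° either side of the complement, so the complement is their short-arc midpoint on the wheel.
Short-arc midpoint of 148° and 208°: 178°.
Base is 180° from the complement: 178 − 180 = -2 → -2 + 360 = 358°

358°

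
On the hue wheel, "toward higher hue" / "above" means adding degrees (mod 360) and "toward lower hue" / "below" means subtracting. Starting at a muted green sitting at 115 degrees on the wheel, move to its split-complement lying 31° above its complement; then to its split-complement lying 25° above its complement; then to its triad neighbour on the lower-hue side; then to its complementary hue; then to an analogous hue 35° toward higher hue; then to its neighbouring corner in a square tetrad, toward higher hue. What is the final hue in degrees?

356°

split-comp 31° ↑ +211°: 115 + 211 = 326°
split-comp 25° ↑ +205°: 326 + 205 = 531 → 531 − 360 = 171°
triadic ↓ −120°: 171 − 120 = 51°
complement +180°: 51 + 180 = 231°
analog 35° ↑ +35°: 231 + 35 = 266°
square ↑ +90°: 266 + 90 = 356°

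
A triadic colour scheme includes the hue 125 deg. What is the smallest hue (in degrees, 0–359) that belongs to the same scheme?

A triad places three hues 120° apart.
The full set through 125° is {5°, 125°, 245°}.

5°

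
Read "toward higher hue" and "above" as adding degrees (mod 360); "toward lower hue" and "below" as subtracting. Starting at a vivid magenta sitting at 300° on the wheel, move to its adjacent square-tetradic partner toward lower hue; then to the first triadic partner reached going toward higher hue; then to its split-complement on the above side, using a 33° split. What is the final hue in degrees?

183°

300 − 90 = 210°   (square ↓)
210 + 120 = 330°   (triadic ↑)
330 + 213 = 543 → 543 − 360 = 183°   (split-comp 33° ↑)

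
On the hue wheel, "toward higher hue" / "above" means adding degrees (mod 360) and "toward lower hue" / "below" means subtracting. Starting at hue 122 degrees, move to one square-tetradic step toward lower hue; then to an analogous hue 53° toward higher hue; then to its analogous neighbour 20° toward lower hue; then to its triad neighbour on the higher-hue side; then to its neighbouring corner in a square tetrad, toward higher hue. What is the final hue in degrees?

122 − 90 = 32°   (square ↓)
32 + 53 = 85°   (analog 53° ↑)
85 − 20 = 65°   (analog 20° ↓)
65 + 120 = 185°   (triadic ↑)
185 + 90 = 275°   (square ↑)

275°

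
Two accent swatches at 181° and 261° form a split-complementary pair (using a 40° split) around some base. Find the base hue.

The accents sit 40° either side of the complement, so the complement is their short-arc midpoint on the wheel.
Short-arc midpoint of 181° and 261°: 221°.
Base is 180° from the complement: 221 − 180 = 41°

41°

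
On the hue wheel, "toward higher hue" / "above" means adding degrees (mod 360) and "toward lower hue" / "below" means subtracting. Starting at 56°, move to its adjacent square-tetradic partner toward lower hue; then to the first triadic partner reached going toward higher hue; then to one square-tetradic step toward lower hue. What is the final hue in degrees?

square ↓ −90°: 56 − 90 = -34 → -34 + 360 = 326°
triadic ↑ +120°: 326 + 120 = 446 → 446 − 360 = 86°
square ↓ −90°: 86 − 90 = -4 → -4 + 360 = 356°

356°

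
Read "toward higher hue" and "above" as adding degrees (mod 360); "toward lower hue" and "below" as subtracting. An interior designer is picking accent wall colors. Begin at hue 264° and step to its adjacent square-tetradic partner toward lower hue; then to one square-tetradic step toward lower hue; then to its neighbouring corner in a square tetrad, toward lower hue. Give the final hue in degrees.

square ↓ −90°: 264 − 90 = 174°
square ↓ −90°: 174 − 90 = 84°
square ↓ −90°: 84 − 90 = -6 → -6 + 360 = 354°

354°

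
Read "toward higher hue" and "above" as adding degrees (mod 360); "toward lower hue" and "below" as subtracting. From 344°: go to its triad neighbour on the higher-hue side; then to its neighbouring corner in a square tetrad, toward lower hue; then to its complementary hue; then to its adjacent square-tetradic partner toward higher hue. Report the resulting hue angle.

+120° (triadic ↑): 344 + 120 = 464 → 464 − 360 = 104°
−90° (square ↓): 104 − 90 = 14°
+180° (complement): 14 + 180 = 194°
+90° (square ↑): 194 + 90 = 284°

284°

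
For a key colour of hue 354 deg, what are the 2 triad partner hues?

354 + 120 = 474 → 474 − 360 = 114°
354 + 240 = 594 → 594 − 360 = 234°

114° and 234°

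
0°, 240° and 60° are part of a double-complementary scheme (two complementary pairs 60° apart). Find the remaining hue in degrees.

180°

A rectangular tetradic uses two complementary pairs 60° apart: offsets 0°, 60°, 180°, 240°.
Among {0°, 60°, 240°}, 60° and 240° are a 180° pair.
The remaining hue 0° needs its own complement: 0 + 180 = 180°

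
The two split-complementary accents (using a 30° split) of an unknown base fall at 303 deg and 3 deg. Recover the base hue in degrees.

The accents sit 30° either side of the complement, so the complement is their short-arc midpoint on the wheel.
Short-arc midpoint of 303° and 3°: 333°.
Base is 180° from the complement: 333 − 180 = 153°

153°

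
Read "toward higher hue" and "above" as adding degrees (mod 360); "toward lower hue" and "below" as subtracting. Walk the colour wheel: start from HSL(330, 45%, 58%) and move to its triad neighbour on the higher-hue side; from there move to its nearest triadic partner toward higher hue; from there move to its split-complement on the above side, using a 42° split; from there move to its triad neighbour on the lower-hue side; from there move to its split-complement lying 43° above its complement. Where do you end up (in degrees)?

+120° (triadic ↑): 330 + 120 = 450 → 450 − 360 = 90°
+120° (triadic ↑): 90 + 120 = 210°
+222° (split-comp 42° ↑): 210 + 222 = 432 → 432 − 360 = 72°
−120° (triadic ↓): 72 − 120 = -48 → -48 + 360 = 312°
+223° (split-comp 43° ↑): 312 + 223 = 535 → 535 − 360 = 175°

175°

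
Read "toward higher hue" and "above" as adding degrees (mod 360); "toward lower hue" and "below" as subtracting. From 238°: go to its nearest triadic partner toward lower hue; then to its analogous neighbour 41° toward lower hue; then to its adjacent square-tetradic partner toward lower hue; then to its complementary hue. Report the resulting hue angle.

167°

−120° (triadic ↓): 238 − 120 = 118°
−41° (analog 41° ↓): 118 − 41 = 77°
−90° (square ↓): 77 − 90 = -13 → -13 + 360 = 347°
+180° (complement): 347 + 180 = 527 → 527 − 360 = 167°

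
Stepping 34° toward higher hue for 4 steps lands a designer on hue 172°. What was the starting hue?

4 steps of 34° (toward higher hue) give a net shift of +136°.
Start = end − shift: 172 − 136 = 36°

36°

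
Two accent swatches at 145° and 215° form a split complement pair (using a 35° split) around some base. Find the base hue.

The accents sit 35° either side of the complement, so the complement is their short-arc midpoint on the wheel.
Short-arc midpoint of 145° and 215°: 180°.
Base is 180° from the complement: 180 − 180 = 0°

0°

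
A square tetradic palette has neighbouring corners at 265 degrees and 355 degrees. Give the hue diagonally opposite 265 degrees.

A square tetradic scheme places four hues 90° apart; opposite corners are 180° apart.
265 + 180 = 445 → 445 − 360 = 85°

85°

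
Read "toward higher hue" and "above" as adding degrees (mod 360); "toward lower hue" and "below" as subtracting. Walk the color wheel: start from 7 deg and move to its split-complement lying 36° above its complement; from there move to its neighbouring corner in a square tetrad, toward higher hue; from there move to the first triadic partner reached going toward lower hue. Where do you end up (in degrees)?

split-comp 36° ↑ +216°: 7 + 216 = 223°
square ↑ +90°: 223 + 90 = 313°
triadic ↓ −120°: 313 − 120 = 193°

193°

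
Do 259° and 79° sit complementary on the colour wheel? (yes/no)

yes

Angular distance: |259 − 79| = 180 = 180°.
Complementary requires 180°.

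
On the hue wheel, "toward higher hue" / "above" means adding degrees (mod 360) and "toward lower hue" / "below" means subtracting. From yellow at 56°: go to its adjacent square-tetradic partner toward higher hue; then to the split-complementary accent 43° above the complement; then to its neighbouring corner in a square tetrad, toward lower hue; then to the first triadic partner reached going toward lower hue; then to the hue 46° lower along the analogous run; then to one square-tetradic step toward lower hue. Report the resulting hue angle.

+90° (square ↑): 56 + 90 = 146°
+223° (split-comp 43° ↑): 146 + 223 = 369 → 369 − 360 = 9°
−90° (square ↓): 9 − 90 = -81 → -81 + 360 = 279°
−120° (triadic ↓): 279 − 120 = 159°
−46° (analog 46° ↓): 159 − 46 = 113°
−90° (square ↓): 113 − 90 = 23°

23°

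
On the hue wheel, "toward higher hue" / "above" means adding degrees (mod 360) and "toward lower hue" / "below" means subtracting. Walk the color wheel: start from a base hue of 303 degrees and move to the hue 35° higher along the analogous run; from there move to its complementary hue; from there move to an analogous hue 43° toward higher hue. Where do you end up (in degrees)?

303 + 35 = 338°   (analog 35° ↑)
338 + 180 = 518 → 518 − 360 = 158°   (complement)
158 + 43 = 201°   (analog 43° ↑)

201°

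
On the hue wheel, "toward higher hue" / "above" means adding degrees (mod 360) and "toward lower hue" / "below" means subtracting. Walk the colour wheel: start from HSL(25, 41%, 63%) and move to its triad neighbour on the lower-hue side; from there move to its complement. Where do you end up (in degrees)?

−120° (triadic ↓): 25 − 120 = -95 → -95 + 360 = 265°
+180° (complement): 265 + 180 = 445 → 445 − 360 = 85°

85°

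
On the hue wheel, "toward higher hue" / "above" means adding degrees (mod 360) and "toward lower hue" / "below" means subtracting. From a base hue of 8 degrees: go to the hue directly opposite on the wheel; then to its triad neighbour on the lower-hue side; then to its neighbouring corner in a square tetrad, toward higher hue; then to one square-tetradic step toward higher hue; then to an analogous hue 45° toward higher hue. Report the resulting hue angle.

293°

+180° (complement): 8 + 180 = 188°
−120° (triadic ↓): 188 − 120 = 68°
+90° (square ↑): 68 + 90 = 158°
+90° (square ↑): 158 + 90 = 248°
+45° (analog 45° ↑): 248 + 45 = 293°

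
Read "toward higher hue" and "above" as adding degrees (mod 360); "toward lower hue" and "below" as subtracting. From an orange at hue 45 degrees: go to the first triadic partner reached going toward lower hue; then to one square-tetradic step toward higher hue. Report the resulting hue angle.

15°

45 − 120 = -75 → -75 + 360 = 285°   (triadic ↓)
285 + 90 = 375 → 375 − 360 = 15°   (square ↑)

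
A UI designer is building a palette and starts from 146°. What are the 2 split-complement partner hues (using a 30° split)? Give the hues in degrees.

Split-complementary hues sit 30° either side of the complement.
Complement of 146°: 146 + 180 = 326°
326 − 30 = 296°
326 + 30 = 356°

296° and 356°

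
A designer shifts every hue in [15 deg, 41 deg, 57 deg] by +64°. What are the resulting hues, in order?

15 + 64 = 79°
41 + 64 = 105°
57 + 64 = 121°

79°, 105°, 121°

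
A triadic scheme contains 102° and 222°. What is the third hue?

342°

A triad spaces three hues 120° apart.
The full set is {102°, 222°, 342°}.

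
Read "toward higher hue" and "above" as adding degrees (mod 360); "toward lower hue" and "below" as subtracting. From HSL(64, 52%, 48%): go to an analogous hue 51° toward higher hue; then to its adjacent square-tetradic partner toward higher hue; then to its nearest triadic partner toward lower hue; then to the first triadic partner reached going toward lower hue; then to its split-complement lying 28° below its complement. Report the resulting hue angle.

analog 51° ↑ +51°: 64 + 51 = 115°
square ↑ +90°: 115 + 90 = 205°
triadic ↓ −120°: 205 − 120 = 85°
triadic ↓ −120°: 85 − 120 = -35 → -35 + 360 = 325°
split-comp 28° ↓ +152°: 325 + 152 = 477 → 477 − 360 = 117°

117°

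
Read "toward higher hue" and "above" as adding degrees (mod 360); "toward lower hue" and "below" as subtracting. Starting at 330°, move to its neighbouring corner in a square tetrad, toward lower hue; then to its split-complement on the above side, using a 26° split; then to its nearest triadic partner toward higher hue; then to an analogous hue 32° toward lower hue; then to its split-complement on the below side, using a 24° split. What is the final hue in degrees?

330°

square ↓ −90°: 330 − 90 = 240°
split-comp 26° ↑ +206°: 240 + 206 = 446 → 446 − 360 = 86°
triadic ↑ +120°: 86 + 120 = 206°
analog 32° ↓ −32°: 206 − 32 = 174°
split-comp 24° ↓ +156°: 174 + 156 = 330°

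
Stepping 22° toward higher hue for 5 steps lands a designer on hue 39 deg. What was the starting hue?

5 steps of 22° (toward higher hue) give a net shift of +110°.
Start = end − shift: 39 − 110 = -71 → -71 + 360 = 289°

289°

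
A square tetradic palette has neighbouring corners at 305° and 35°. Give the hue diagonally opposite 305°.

A square tetradic scheme places four hues 90° apart; opposite corners are 180° apart.
305 + 180 = 485 → 485 − 360 = 125°

125°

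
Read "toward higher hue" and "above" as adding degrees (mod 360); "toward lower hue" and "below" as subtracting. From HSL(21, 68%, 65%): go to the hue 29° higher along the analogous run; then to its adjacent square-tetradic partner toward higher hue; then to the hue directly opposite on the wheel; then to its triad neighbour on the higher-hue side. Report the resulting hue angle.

80°

21 + 29 = 50°   (analog 29° ↑)
50 + 90 = 140°   (square ↑)
140 + 180 = 320°   (complement)
320 + 120 = 440 → 440 − 360 = 80°   (triadic ↑)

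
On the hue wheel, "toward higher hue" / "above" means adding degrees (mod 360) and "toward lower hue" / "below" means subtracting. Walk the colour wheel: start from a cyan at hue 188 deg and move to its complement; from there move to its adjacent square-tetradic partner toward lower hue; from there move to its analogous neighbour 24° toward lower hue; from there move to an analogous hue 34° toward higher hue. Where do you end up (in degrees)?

+180° (complement): 188 + 180 = 368 → 368 − 360 = 8°
−90° (square ↓): 8 − 90 = -82 → -82 + 360 = 278°
−24° (analog 24° ↓): 278 − 24 = 254°
+34° (analog 34° ↑): 254 + 34 = 288°

288°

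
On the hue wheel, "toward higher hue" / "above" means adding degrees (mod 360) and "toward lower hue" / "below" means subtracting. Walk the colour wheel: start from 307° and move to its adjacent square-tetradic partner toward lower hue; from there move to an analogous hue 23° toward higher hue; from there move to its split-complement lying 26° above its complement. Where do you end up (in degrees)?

86°

−90° (square ↓): 307 − 90 = 217°
+23° (analog 23° ↑): 217 + 23 = 240°
+206° (split-comp 26° ↑): 240 + 206 = 446 → 446 − 360 = 86°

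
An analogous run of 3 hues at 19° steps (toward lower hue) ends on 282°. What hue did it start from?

320°

2 steps of 19° (toward lower hue) give a net shift of −38°.
Start = end − shift: 282 + 38 = 320°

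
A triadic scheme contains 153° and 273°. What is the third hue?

A triad spaces three hues 120° apart.
The full set is {33°, 153°, 273°}.

33°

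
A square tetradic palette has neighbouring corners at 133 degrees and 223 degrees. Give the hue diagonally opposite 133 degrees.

313°

A square tetradic scheme places four hues 90° apart; opposite corners are 180° apart.
133 + 180 = 313°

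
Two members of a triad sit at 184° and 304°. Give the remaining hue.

A triad spaces three hues 120° apart.
The full set is {64°, 184°, 304°}.

64°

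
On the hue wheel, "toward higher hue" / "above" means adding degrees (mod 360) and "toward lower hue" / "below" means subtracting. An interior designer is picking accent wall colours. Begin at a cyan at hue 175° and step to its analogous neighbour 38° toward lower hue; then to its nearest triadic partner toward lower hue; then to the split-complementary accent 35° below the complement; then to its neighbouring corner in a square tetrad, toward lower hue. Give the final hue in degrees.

72°

analog 38° ↓ −38°: 175 − 38 = 137°
triadic ↓ −120°: 137 − 120 = 17°
split-comp 35° ↓ +145°: 17 + 145 = 162°
square ↓ −90°: 162 − 90 = 72°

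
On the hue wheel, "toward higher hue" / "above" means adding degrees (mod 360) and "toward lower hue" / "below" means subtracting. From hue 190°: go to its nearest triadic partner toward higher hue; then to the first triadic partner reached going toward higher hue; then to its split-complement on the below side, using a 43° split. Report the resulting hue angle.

+120° (triadic ↑): 190 + 120 = 310°
+120° (triadic ↑): 310 + 120 = 430 → 430 − 360 = 70°
+137° (split-comp 43° ↓): 70 + 137 = 207°

207°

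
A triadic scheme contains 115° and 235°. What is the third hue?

A triad spaces three hues 120° apart.
The full set is {115°, 235°, 355°}.

355°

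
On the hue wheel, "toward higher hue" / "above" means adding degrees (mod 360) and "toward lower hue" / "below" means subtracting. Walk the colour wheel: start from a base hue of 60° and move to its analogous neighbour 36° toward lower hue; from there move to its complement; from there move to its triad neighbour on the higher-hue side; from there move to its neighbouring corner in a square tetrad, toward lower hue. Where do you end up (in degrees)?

analog 36° ↓ −36°: 60 − 36 = 24°
complement +180°: 24 + 180 = 204°
triadic ↑ +120°: 204 + 120 = 324°
square ↓ −90°: 324 − 90 = 234°

234°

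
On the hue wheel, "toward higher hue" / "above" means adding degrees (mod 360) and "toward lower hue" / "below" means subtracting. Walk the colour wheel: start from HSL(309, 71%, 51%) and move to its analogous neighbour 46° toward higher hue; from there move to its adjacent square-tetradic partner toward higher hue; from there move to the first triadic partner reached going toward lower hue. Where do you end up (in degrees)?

309 + 46 = 355°   (analog 46° ↑)
355 + 90 = 445 → 445 − 360 = 85°   (square ↑)
85 − 120 = -35 → -35 + 360 = 325°   (triadic ↓)

325°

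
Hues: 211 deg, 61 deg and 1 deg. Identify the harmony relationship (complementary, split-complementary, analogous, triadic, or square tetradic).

split-complementary

Sort the hues: 1°, 61°, 211°.
Successive gaps around the wheel: 60°, 150°, 150°.
Two 150° gaps and one 60° gap — a base hue opposite a pair of accents 30° either side of its complement — is the split-complementary pattern.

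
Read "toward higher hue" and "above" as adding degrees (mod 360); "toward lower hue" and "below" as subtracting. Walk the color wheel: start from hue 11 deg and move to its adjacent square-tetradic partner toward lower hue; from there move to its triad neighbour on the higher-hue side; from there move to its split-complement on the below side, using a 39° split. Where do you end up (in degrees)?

square ↓ −90°: 11 − 90 = -79 → -79 + 360 = 281°
triadic ↑ +120°: 281 + 120 = 401 → 401 − 360 = 41°
split-comp 39° ↓ +141°: 41 + 141 = 182°

182°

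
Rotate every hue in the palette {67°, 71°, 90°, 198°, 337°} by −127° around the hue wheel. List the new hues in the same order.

300°, 304°, 323°, 71°, 210°

67 − 127 = -60 → -60 + 360 = 300°
71 − 127 = -56 → -56 + 360 = 304°
90 − 127 = -37 → -37 + 360 = 323°
198 − 127 = 71°
337 − 127 = 210°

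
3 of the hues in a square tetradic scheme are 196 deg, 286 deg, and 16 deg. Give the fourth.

106°

A square tetradic scheme places four hues every 90°.
The full set through 16° is {16°, 106°, 196°, 286°}.
Given {16°, 196°, 286°}, the missing hue is 106°.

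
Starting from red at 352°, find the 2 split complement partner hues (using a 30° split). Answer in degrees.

Split-complementary hues sit 30° either side of the complement.
Complement of 352°: 352 + 180 = 532 → 532 − 360 = 172°
172 − 30 = 142°
172 + 30 = 202°

142° and 202°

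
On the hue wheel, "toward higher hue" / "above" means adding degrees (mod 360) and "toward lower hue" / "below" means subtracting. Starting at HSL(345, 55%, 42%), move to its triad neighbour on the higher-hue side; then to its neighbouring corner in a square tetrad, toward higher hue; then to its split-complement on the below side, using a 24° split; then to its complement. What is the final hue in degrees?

345 + 120 = 465 → 465 − 360 = 105°   (triadic ↑)
105 + 90 = 195°   (square ↑)
195 + 156 = 351°   (split-comp 24° ↓)
351 + 180 = 531 → 531 − 360 = 171°   (complement)

171°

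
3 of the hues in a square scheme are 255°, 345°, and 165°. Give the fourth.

A square tetradic scheme places four hues every 90°.
The full set through 165° is {75°, 165°, 255°, 345°}.
Given {165°, 255°, 345°}, the missing hue is 75°.

75°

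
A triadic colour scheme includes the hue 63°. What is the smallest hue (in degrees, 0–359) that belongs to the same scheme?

63°

A triad places three hues 120° apart.
The full set through 63° is {63°, 183°, 303°}.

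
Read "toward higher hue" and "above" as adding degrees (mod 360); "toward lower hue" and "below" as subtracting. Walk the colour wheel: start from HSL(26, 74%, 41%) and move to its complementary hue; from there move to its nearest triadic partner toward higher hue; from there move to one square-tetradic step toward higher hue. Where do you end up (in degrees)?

56°

26 + 180 = 206°   (complement)
206 + 120 = 326°   (triadic ↑)
326 + 90 = 416 → 416 − 360 = 56°   (square ↑)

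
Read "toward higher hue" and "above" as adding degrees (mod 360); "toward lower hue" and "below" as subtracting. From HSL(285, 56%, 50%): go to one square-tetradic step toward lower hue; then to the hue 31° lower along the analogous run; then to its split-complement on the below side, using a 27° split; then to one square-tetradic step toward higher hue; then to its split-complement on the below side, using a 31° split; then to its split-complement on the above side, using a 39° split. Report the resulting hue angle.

−90° (square ↓): 285 − 90 = 195°
−31° (analog 31° ↓): 195 − 31 = 164°
+153° (split-comp 27° ↓): 164 + 153 = 317°
+90° (square ↑): 317 + 90 = 407 → 407 − 360 = 47°
+149° (split-comp 31° ↓): 47 + 149 = 196°
+219° (split-comp 39° ↑): 196 + 219 = 415 → 415 − 360 = 55°

55°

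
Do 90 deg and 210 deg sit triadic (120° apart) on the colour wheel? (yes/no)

Angular distance: |90 − 210| = 120 = 120°.
Triadic (120° apart) requires 120°.

yes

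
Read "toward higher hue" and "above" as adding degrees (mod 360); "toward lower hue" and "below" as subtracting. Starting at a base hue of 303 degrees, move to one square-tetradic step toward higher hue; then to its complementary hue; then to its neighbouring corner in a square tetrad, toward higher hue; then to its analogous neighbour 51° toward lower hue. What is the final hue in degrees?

square ↑ +90°: 303 + 90 = 393 → 393 − 360 = 33°
complement +180°: 33 + 180 = 213°
square ↑ +90°: 213 + 90 = 303°
analog 51° ↓ −51°: 303 − 51 = 252°

252°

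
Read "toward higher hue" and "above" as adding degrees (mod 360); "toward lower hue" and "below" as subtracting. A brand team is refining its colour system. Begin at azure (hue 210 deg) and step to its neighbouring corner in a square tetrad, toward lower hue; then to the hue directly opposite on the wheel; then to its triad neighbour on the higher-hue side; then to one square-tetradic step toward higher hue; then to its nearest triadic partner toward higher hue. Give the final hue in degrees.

square ↓ −90°: 210 − 90 = 120°
complement +180°: 120 + 180 = 300°
triadic ↑ +120°: 300 + 120 = 420 → 420 − 360 = 60°
square ↑ +90°: 60 + 90 = 150°
triadic ↑ +120°: 150 + 120 = 270°

270°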